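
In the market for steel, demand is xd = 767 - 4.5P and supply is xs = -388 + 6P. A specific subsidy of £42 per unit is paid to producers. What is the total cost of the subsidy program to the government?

Government cost = £15960

Pre-subsidy: 767 - 4.5P = -388 + 6P gives P* = 110, x* = 272.
With the subsidy, sellers receive Ps = Pb + 42 for each unit, where Pb is the price buyers pay.
Supply in terms of Pb becomes xs = -388 + 6(Pb + 42) = -136 + 6Pb. Setting this equal to demand: 767 - 4.5Pb = -136 + 6Pb, so Pb = 86.
Sellers receive Ps = 86 + 42 = 128; x' = 767 − 4.5·86 = 380.
Government outlay = subsidy × quantity = 42 × 380 = 15960.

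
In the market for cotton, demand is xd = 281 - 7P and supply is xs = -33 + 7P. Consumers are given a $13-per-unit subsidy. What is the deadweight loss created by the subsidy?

Deadweight loss = $295.75

Pre-subsidy: 281 - 7P = -33 + 7P gives P* = 157/7, x* = 124.
With the rebate, buyers effectively pay Pb = Ps − 13, where Ps is the price sellers receive.
Demand in terms of Ps becomes xd = 281 − 7(Ps − 13) = 372 - 7Ps. Setting this equal to supply: 372 - 7Ps = -33 + 7Ps, so Ps = 405/14.
Buyers pay Pb = 405/14 − 13 = 223/14; x' = -33 + 7·(405/14) = 169.5.
The subsidy expands output by 169.5 − 124 = 45.5 past the efficient level; on those units the gap between marginal cost and willingness to pay runs from 0 up to 13.
DWL = ½ × 13 × 45.5 = 295.75.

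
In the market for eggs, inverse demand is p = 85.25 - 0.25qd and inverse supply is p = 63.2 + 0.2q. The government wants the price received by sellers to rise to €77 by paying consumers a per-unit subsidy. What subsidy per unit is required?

Required subsidy s = €9 per unit

At a seller price of 77, quantity supplied is -316 + 5·77 = 69.
Buyers absorb 69 only when they pay pb = 85.25 − 0.25·69 = 68.
s = ps − pb = 77 − 68 = 9.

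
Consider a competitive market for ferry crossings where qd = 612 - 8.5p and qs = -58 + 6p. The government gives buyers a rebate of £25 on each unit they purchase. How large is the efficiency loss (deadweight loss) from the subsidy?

Pre-subsidy: 612 - 8.5p = -58 + 6p gives p* = 1340/29, q* = 6358/29.
With the rebate, buyers effectively pay pb = ps − 25, where ps is the price sellers receive.
Demand in terms of ps becomes qd = 612 − 8.5(ps − 25) = 824.5 - 8.5ps. Setting this equal to supply: 824.5 - 8.5ps = -58 + 6ps, so ps = 1765/29.
Buyers pay pb = 1765/29 − 25 = 1040/29; q' = -58 + 6·(1765/29) = 8908/29.
The subsidy expands output by 8908/29 − 6358/29 = 2550/29 past the efficient level; on those units the gap between marginal cost and willingness to pay runs from 0 up to 25.
DWL = ½ × 25 × 2550/29 = 31875/29.

Deadweight loss = 31875/29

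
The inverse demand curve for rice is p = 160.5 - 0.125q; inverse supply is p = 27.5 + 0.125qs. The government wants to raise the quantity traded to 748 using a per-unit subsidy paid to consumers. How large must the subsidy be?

Required subsidy s = 54 per unit

At q = 748, from the demand curve buyers pay pb = 160.5 − 0.125·748 = 67; from the supply curve sellers need ps = 27.5 + 0.125·748 = 121.
The subsidy must fill the gap: s = ps − pb = 121 − 67 = 54.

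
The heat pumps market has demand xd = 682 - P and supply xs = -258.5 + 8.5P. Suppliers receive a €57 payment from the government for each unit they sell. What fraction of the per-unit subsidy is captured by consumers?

Pre-subsidy: 682 - P = -258.5 + 8.5P gives P* = 99, x* = 583.
With the subsidy, sellers receive Ps = Pb + 57 for each unit, where Pb is the price buyers pay.
Supply in terms of Pb becomes xs = -258.5 + 8.5(Pb + 57) = 226 + 8.5Pb. Setting this equal to demand: 682 - Pb = 226 + 8.5Pb, so Pb = 48.
Sellers receive Ps = 48 + 57 = 105; x' = 682 − 1·48 = 634.
Buyers' price falls by P* − Pb = 99 − 48 = 51; sellers' price rises by Ps − P* = 105 − 99 = 6.
So consumers capture 51/57 = 17/19 of each unit of subsidy.

Consumer share = 17/19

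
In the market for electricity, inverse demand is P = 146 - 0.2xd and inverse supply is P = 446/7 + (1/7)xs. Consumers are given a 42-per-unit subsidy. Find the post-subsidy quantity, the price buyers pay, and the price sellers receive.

x' = 362.5; buyers pay 73.5; sellers receive 115.5

Pre-subsidy: 146 - 0.2x = 446/7 + (1/7)x gives x* = 240 and P* = 98.
With the rebate, buyers effectively pay Pb = Ps − 42, where Ps is the price sellers receive.
On the curves, Pb = 146 - 0.2x and Ps = 446/7 + (1/7)x; the wedge Ps − Pb = 42 gives 446/7 + (1/7)x − (146 - 0.2x) = 42, so x' = 362.5.
Then Pb = 146 − 0.2·362.5 = 73.5 and Ps = 446/7 + (1/7)·362.5 = 115.5.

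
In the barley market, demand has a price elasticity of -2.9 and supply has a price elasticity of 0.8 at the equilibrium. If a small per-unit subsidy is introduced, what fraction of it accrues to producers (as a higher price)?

Producer share = 29/37

For a small subsidy around the equilibrium, the benefit split depends on the relative slopes, which at a point are proportional to the elasticities.
Buyer share = εs/(εs + |εd|) = 0.8/(0.8 + 2.9) = 8/37; seller share = |εd|/(εs + |εd|) = 29/37.
So producers capture 29/37 of the subsidy.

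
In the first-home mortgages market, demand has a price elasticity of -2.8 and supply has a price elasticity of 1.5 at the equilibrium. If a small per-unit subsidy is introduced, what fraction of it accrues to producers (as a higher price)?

For a small subsidy around the equilibrium, the benefit split depends on the relative slopes, which at a point are proportional to the elasticities.
Buyer share = εs/(εs + |εd|) = 1.5/(1.5 + 2.8) = 15/43; seller share = |εd|/(εs + |εd|) = 28/43.
So producers capture 28/43 of the subsidy.

Producer share = 28/43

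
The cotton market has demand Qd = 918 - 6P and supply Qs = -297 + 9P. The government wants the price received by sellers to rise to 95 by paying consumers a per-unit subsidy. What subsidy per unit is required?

Required subsidy s = 35 per unit

At a seller price of 95, quantity supplied is -297 + 9·95 = 558.
Buyers absorb 558 only when they pay Pb with 918 − 6·Pb = 558, i.e. Pb = 60.
s = Ps − Pb = 95 − 60 = 35.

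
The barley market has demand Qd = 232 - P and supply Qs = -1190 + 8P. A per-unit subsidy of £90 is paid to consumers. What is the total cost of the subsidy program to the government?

Government cost = £13860

Pre-subsidy: 232 - P = -1190 + 8P gives P* = 158, Q* = 74.
With the rebate, buyers effectively pay Pb = Ps − 90, where Ps is the price sellers receive.
Demand in terms of Ps becomes Qd = 232 − 1(Ps − 90) = 322 - Ps. Setting this equal to supply: 322 - Ps = -1190 + 8Ps, so Ps = 168.
Buyers pay Pb = 168 − 90 = 78; Q' = -1190 + 8·168 = 154.
Government outlay = subsidy × quantity = 90 × 154 = 13860.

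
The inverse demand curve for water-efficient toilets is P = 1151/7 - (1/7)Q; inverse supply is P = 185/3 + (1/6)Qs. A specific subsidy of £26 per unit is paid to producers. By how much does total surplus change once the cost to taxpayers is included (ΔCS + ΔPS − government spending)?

Pre-subsidy: 1151/7 - (1/7)Q = 185/3 + (1/6)Q gives Q* = 332 and P* = 117.
With the subsidy, sellers receive Ps = Pb + 26 for each unit, where Pb is the price buyers pay.
On the curves, Pb = 1151/7 - (1/7)Q and Ps = 185/3 + (1/6)Q; the wedge Ps − Pb = 26 gives 185/3 + (1/6)Q − (1151/7 - (1/7)Q) = 26, so Q' = 416.
Then Pb = 1151/7 − (1/7)·416 = 105 and Ps = 185/3 + (1/6)·416 = 131.
ΔCS = ½(332 + 416)(117 − 105) = 4488; ΔPS = ½(332 + 416)(131 − 117) = 5236.
Government spending = 26 × 416 = 10816.
Net change = 4488 + 5236 − 10816 = -1092. The loss equals the DWL triangle ½·26·84.

Net change in total surplus = -£1092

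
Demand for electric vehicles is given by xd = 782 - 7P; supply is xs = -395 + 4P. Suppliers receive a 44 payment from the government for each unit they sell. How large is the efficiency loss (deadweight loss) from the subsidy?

Deadweight loss = 2464

Pre-subsidy: 782 - 7P = -395 + 4P gives P* = 107, x* = 33.
With the subsidy, sellers receive Ps = Pb + 44 for each unit, where Pb is the price buyers pay.
Supply in terms of Pb becomes xs = -395 + 4(Pb + 44) = -219 + 4Pb. Setting this equal to demand: 782 - 7Pb = -219 + 4Pb, so Pb = 91.
Sellers receive Ps = 91 + 44 = 135; x' = 782 − 7·91 = 145.
The subsidy expands output by 145 − 33 = 112 past the efficient level; on those units the gap between marginal cost and willingness to pay runs from 0 up to 44.
DWL = ½ × 44 × 112 = 2464.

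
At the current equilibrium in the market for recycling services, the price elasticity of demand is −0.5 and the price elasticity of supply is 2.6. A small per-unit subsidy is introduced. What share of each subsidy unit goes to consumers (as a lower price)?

Consumer share = 26/31

For a small subsidy around the equilibrium, the benefit split depends on the relative slopes, which at a point are proportional to the elasticities.
Buyer share = εs/(εs + |εd|) = 2.6/(2.6 + 0.5) = 26/31; seller share = |εd|/(εs + |εd|) = 5/31.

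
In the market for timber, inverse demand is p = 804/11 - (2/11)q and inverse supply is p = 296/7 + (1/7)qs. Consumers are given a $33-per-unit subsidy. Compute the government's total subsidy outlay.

Government cost = $6485.16

Pre-subsidy: 804/11 - (2/11)q = 296/7 + (1/7)q gives q* = 94.88 and p* = 55.84.
With the rebate, buyers effectively pay pb = ps − 33, where ps is the price sellers receive.
On the curves, pb = 804/11 - (2/11)q and ps = 296/7 + (1/7)q; the wedge ps − pb = 33 gives 296/7 + (1/7)q − (804/11 - (2/11)q) = 33, so q' = 196.52.
Then pb = 804/11 − (2/11)·196.52 = 37.36 and ps = 296/7 + (1/7)·196.52 = 70.36.
Government outlay = subsidy × quantity = 33 × 196.52 = 6485.16.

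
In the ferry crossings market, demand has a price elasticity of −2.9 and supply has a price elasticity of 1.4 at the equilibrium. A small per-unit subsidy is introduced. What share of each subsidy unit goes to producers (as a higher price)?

For a small subsidy around the equilibrium, the benefit split depends on the relative slopes, which at a point are proportional to the elasticities.
Buyer share = εs/(εs + |εd|) = 1.4/(1.4 + 2.9) = 14/43; seller share = |εd|/(εs + |εd|) = 29/43.
So producers capture 29/43 of the subsidy.

Producer share = 29/43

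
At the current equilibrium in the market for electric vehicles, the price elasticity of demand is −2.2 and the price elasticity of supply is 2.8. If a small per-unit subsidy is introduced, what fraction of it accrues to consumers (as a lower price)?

Consumer share = 0.56

For a small subsidy around the equilibrium, the benefit split depends on the relative slopes, which at a point are proportional to the elasticities.
Buyer share = εs/(εs + |εd|) = 2.8/(2.8 + 2.2) = 0.56; seller share = |εd|/(εs + |εd|) = 0.44.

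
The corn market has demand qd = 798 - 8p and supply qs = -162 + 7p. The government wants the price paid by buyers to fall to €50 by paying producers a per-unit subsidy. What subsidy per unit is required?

Required subsidy s = €30 per unit

At a buyer price of 50, quantity demanded is 798 − 8·50 = 398.
Sellers supply 398 only when they receive ps with -162 + 7·ps = 398, i.e. ps = 80.
s = ps − pb = 80 − 50 = 30.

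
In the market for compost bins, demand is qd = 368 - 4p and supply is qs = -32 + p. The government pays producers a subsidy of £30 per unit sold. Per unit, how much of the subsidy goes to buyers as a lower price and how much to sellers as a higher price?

Buyers gain £6 per unit; sellers gain £24 per unit

Pre-subsidy: 368 - 4p = -32 + p gives p* = 80, q* = 48.
With the subsidy, sellers receive ps = pb + 30 for each unit, where pb is the price buyers pay.
Supply in terms of pb becomes qs = -32 + 1(pb + 30) = -2 + pb. Setting this equal to demand: 368 - 4pb = -2 + pb, so pb = 74.
Sellers receive ps = 74 + 30 = 104; q' = 368 − 4·74 = 72.
Buyers' price falls by p* − pb = 80 − 74 = 6; sellers' price rises by ps − p* = 104 − 80 = 24.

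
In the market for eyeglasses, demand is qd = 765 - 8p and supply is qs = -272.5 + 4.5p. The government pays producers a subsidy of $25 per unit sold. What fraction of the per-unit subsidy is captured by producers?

Producer share = 0.64

Pre-subsidy: 765 - 8p = -272.5 + 4.5p gives p* = 83, q* = 101.
With the subsidy, sellers receive ps = pb + 25 for each unit, where pb is the price buyers pay.
Supply in terms of pb becomes qs = -272.5 + 4.5(pb + 25) = -160 + 4.5pb. Setting this equal to demand: 765 - 8pb = -160 + 4.5pb, so pb = 74.
Sellers receive ps = 74 + 25 = 99; q' = 765 − 8·74 = 173.
Buyers' price falls by p* − pb = 83 − 74 = 9; sellers' price rises by ps − p* = 99 − 83 = 16.
So producers capture 16/25 = 0.64 of each unit of subsidy.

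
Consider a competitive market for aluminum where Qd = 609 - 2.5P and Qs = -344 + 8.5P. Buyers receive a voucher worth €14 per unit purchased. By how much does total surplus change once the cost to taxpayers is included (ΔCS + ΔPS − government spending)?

Net change in total surplus = -4165/22

Pre-subsidy: 609 - 2.5P = -344 + 8.5P gives P* = 953/11, Q* = 8633/22.
With the rebate, buyers effectively pay Pb = Ps − 14, where Ps is the price sellers receive.
Demand in terms of Ps becomes Qd = 609 − 2.5(Ps − 14) = 644 - 2.5Ps. Setting this equal to supply: 644 - 2.5Ps = -344 + 8.5Ps, so Ps = 988/11.
Buyers pay Pb = 988/11 − 14 = 834/11; Q' = -344 + 8.5·(988/11) = 4614/11.
ΔCS = ½(8633/22 + 4614/11)(953/11 − 834/11) = 2125459/484; ΔPS = ½(8633/22 + 4614/11)(988/11 − 953/11) = 625135/484.
Government spending = 14 × 4614/11 = 64596/11.
Net change = 2125459/484 + 625135/484 − 64596/11 = -4165/22. The loss equals the DWL triangle ½·14·595/22.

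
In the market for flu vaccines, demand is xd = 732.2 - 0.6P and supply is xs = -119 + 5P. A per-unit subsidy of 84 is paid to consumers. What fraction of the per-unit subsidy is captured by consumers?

Pre-subsidy: 732.2 - 0.6P = -119 + 5P gives P* = 152, x* = 641.
With the rebate, buyers effectively pay Pb = Ps − 84, where Ps is the price sellers receive.
Demand in terms of Ps becomes xd = 732.2 − 0.6(Ps − 84) = 782.6 - 0.6Ps. Setting this equal to supply: 782.6 - 0.6Ps = -119 + 5Ps, so Ps = 161.
Buyers pay Pb = 161 − 84 = 77; x' = -119 + 5·161 = 686.
Buyers' price falls by P* − Pb = 152 − 77 = 75; sellers' price rises by Ps − P* = 161 − 152 = 9.
So consumers capture 75/84 = 25/28 of each unit of subsidy.

Consumer share = 25/28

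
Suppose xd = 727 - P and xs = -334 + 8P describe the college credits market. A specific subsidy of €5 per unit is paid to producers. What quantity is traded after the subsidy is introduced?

x' = 5522/9

Pre-subsidy: 727 - P = -334 + 8P gives P* = 1061/9, x* = 5482/9.
With the subsidy, sellers receive Ps = Pb + 5 for each unit, where Pb is the price buyers pay.
Supply in terms of Pb becomes xs = -334 + 8(Pb + 5) = -294 + 8Pb. Setting this equal to demand: 727 - Pb = -294 + 8Pb, so Pb = 1021/9.
Sellers receive Ps = 1021/9 + 5 = 1066/9; x' = 727 − 1·(1021/9) = 5522/9.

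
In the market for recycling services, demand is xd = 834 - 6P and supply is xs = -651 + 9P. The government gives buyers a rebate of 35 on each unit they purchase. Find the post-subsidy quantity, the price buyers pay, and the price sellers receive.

x' = 366; buyers pay 78; sellers receive 113

Pre-subsidy: 834 - 6P = -651 + 9P gives P* = 99, x* = 240.
With the rebate, buyers effectively pay Pb = Ps − 35, where Ps is the price sellers receive.
Demand in terms of Ps becomes xd = 834 − 6(Ps − 35) = 1044 - 6Ps. Setting this equal to supply: 1044 - 6Ps = -651 + 9Ps, so Ps = 113.
Buyers pay Pb = 113 − 35 = 78; x' = -651 + 9·113 = 366.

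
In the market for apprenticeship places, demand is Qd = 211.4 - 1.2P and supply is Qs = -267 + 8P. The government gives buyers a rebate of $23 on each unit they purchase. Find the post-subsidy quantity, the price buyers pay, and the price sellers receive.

Q' = 173; buyers pay $32; sellers receive $55

Pre-subsidy: 211.4 - 1.2P = -267 + 8P gives P* = 52, Q* = 149.
With the rebate, buyers effectively pay Pb = Ps − 23, where Ps is the price sellers receive.
Demand in terms of Ps becomes Qd = 211.4 − 1.2(Ps − 23) = 239 - 1.2Ps. Setting this equal to supply: 239 - 1.2Ps = -267 + 8Ps, so Ps = 55.
Buyers pay Pb = 55 − 23 = 32; Q' = -267 + 8·55 = 173.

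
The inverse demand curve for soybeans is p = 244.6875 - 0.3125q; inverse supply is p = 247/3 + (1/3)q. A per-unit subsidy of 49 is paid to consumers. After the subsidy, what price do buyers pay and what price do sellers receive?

Pre-subsidy: 244.6875 - 0.3125q = 247/3 + (1/3)q gives q* = 7793/31 and p* = 5150/31.
With the rebate, buyers effectively pay pb = ps − 49, where ps is the price sellers receive.
On the curves, pb = 244.6875 - 0.3125q and ps = 247/3 + (1/3)q; the wedge ps − pb = 49 gives 247/3 + (1/3)q − (244.6875 - 0.3125q) = 49, so q' = 10145/31.
Then pb = 244.6875 − 0.3125·(10145/31) = 4415/31 and ps = 247/3 + (1/3)·(10145/31) = 5934/31.

Buyers pay 4415/31; sellers receive 5934/31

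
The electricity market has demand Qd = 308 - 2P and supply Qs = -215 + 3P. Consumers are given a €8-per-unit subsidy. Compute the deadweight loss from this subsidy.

Pre-subsidy: 308 - 2P = -215 + 3P gives P* = 104.6, Q* = 98.8.
With the rebate, buyers effectively pay Pb = Ps − 8, where Ps is the price sellers receive.
Demand in terms of Ps becomes Qd = 308 − 2(Ps − 8) = 324 - 2Ps. Setting this equal to supply: 324 - 2Ps = -215 + 3Ps, so Ps = 107.8.
Buyers pay Pb = 107.8 − 8 = 99.8; Q' = -215 + 3·107.8 = 108.4.
The subsidy expands output by 108.4 − 98.8 = 9.6 past the efficient level; on those units the gap between marginal cost and willingness to pay runs from 0 up to 8.
DWL = ½ × 8 × 9.6 = 38.4.

Deadweight loss = €38.4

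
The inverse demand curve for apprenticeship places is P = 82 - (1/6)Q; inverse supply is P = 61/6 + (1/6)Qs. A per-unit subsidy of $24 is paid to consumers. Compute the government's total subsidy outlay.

Pre-subsidy: 82 - (1/6)Q = 61/6 + (1/6)Q gives Q* = 215.5 and P* = 553/12.
With the rebate, buyers effectively pay Pb = Ps − 24, where Ps is the price sellers receive.
On the curves, Pb = 82 - (1/6)Q and Ps = 61/6 + (1/6)Q; the wedge Ps − Pb = 24 gives 61/6 + (1/6)Q − (82 - (1/6)Q) = 24, so Q' = 287.5.
Then Pb = 82 − (1/6)·287.5 = 409/12 and Ps = 61/6 + (1/6)·287.5 = 697/12.
Government outlay = subsidy × quantity = 24 × 287.5 = 6900.

Government cost = $6900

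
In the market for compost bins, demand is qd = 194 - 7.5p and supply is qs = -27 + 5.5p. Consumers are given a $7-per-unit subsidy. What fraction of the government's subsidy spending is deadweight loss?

DWL / government spending = 165/1318

Pre-subsidy: 194 - 7.5p = -27 + 5.5p gives p* = 17, q* = 66.5.
With the rebate, buyers effectively pay pb = ps − 7, where ps is the price sellers receive.
Demand in terms of ps becomes qd = 194 − 7.5(ps − 7) = 246.5 - 7.5ps. Setting this equal to supply: 246.5 - 7.5ps = -27 + 5.5ps, so ps = 547/26.
Buyers pay pb = 547/26 − 7 = 365/26; q' = -27 + 5.5·(547/26) = 4613/52.
ΔCS = ½(66.5 + 4613/52)(17 − 365/26) = 621467/2704; ΔPS = ½(66.5 + 4613/52)(547/26 − 17) = 847455/2704.
Government spending = 7 × 4613/52 = 32291/52.
DWL = ½ × 7 × (4613/52 − 66.5) = 8085/104; fraction = (8085/104) / (32291/52) = 165/1318.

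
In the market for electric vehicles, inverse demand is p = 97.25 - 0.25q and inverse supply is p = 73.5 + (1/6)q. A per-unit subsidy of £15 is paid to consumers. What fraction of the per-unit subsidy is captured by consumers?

Consumer share = 0.6

Pre-subsidy: 97.25 - 0.25q = 73.5 + (1/6)q gives q* = 57 and p* = 83.
With the rebate, buyers effectively pay pb = ps − 15, where ps is the price sellers receive.
On the curves, pb = 97.25 - 0.25q and ps = 73.5 + (1/6)q; the wedge ps − pb = 15 gives 73.5 + (1/6)q − (97.25 - 0.25q) = 15, so q' = 93.
Then pb = 97.25 − 0.25·93 = 74 and ps = 73.5 + (1/6)·93 = 89.
Buyers' price falls by p* − pb = 83 − 74 = 9; sellers' price rises by ps − p* = 89 − 83 = 6.
So consumers capture 9/15 = 0.6 of each unit of subsidy.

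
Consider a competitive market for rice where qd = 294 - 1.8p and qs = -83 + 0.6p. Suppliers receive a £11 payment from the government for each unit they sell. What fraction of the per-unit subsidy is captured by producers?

Pre-subsidy: 294 - 1.8p = -83 + 0.6p gives p* = 1885/12, q* = 11.25.
With the subsidy, sellers receive ps = pb + 11 for each unit, where pb is the price buyers pay.
Supply in terms of pb becomes qs = -83 + 0.6(pb + 11) = -76.4 + 0.6pb. Setting this equal to demand: 294 - 1.8pb = -76.4 + 0.6pb, so pb = 463/3.
Sellers receive ps = 463/3 + 11 = 496/3; q' = 294 − 1.8·(463/3) = 16.2.
Buyers' price falls by p* − pb = 1885/12 − 463/3 = 2.75; sellers' price rises by ps − p* = 496/3 − 1885/12 = 8.25.
So producers capture 8.25/11 = 0.75 of each unit of subsidy.

Producer share = 0.75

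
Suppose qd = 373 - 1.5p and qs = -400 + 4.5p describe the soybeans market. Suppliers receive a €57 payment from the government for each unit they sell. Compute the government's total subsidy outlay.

Government cost = €13900.875

Pre-subsidy: 373 - 1.5p = -400 + 4.5p gives p* = 773/6, q* = 179.75.
With the subsidy, sellers receive ps = pb + 57 for each unit, where pb is the price buyers pay.
Supply in terms of pb becomes qs = -400 + 4.5(pb + 57) = -143.5 + 4.5pb. Setting this equal to demand: 373 - 1.5pb = -143.5 + 4.5pb, so pb = 1033/12.
Sellers receive ps = 1033/12 + 57 = 1717/12; q' = 373 − 1.5·(1033/12) = 243.875.
Government outlay = subsidy × quantity = 57 × 243.875 = 13900.875.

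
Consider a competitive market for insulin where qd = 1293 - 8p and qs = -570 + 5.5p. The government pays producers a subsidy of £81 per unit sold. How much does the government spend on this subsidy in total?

Pre-subsidy: 1293 - 8p = -570 + 5.5p gives p* = 138, q* = 189.
With the subsidy, sellers receive ps = pb + 81 for each unit, where pb is the price buyers pay.
Supply in terms of pb becomes qs = -570 + 5.5(pb + 81) = -124.5 + 5.5pb. Setting this equal to demand: 1293 - 8pb = -124.5 + 5.5pb, so pb = 105.
Sellers receive ps = 105 + 81 = 186; q' = 1293 − 8·105 = 453.
Government outlay = subsidy × quantity = 81 × 453 = 36693.

Government cost = £36693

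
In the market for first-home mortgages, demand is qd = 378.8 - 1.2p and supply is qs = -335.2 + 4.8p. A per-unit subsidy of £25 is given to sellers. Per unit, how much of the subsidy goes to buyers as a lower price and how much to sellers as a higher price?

Pre-subsidy: 378.8 - 1.2p = -335.2 + 4.8p gives p* = 119, q* = 236.
With the subsidy, sellers receive ps = pb + 25 for each unit, where pb is the price buyers pay.
Supply in terms of pb becomes qs = -335.2 + 4.8(pb + 25) = -215.2 + 4.8pb. Setting this equal to demand: 378.8 - 1.2pb = -215.2 + 4.8pb, so pb = 99.
Sellers receive ps = 99 + 25 = 124; q' = 378.8 − 1.2·99 = 260.
Buyers' price falls by p* − pb = 119 − 99 = 20; sellers' price rises by ps − p* = 124 − 119 = 5.

Buyers gain £20 per unit; sellers gain £5 per unit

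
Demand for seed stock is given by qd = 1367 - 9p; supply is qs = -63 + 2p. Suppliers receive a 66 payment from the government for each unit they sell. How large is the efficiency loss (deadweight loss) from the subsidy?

Deadweight loss = 3564

Pre-subsidy: 1367 - 9p = -63 + 2p gives p* = 130, q* = 197.
With the subsidy, sellers receive ps = pb + 66 for each unit, where pb is the price buyers pay.
Supply in terms of pb becomes qs = -63 + 2(pb + 66) = 69 + 2pb. Setting this equal to demand: 1367 - 9pb = 69 + 2pb, so pb = 118.
Sellers receive ps = 118 + 66 = 184; q' = 1367 − 9·118 = 305.
The subsidy expands output by 305 − 197 = 108 past the efficient level; on those units the gap between marginal cost and willingness to pay runs from 0 up to 66.
DWL = ½ × 66 × 108 = 3564.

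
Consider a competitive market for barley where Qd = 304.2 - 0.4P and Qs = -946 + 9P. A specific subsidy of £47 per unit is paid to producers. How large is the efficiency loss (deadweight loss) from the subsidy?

Deadweight loss = £423

Pre-subsidy: 304.2 - 0.4P = -946 + 9P gives P* = 133, Q* = 251.
With the subsidy, sellers receive Ps = Pb + 47 for each unit, where Pb is the price buyers pay.
Supply in terms of Pb becomes Qs = -946 + 9(Pb + 47) = -523 + 9Pb. Setting this equal to demand: 304.2 - 0.4Pb = -523 + 9Pb, so Pb = 88.
Sellers receive Ps = 88 + 47 = 135; Q' = 304.2 − 0.4·88 = 269.
The subsidy expands output by 269 − 251 = 18 past the efficient level; on those units the gap between marginal cost and willingness to pay runs from 0 up to 47.
DWL = ½ × 47 × 18 = 423.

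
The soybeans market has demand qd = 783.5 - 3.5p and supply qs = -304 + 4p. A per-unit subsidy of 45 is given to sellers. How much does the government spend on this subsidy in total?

Government cost = 16200

Pre-subsidy: 783.5 - 3.5p = -304 + 4p gives p* = 145, q* = 276.
With the subsidy, sellers receive ps = pb + 45 for each unit, where pb is the price buyers pay.
Supply in terms of pb becomes qs = -304 + 4(pb + 45) = -124 + 4pb. Setting this equal to demand: 783.5 - 3.5pb = -124 + 4pb, so pb = 121.
Sellers receive ps = 121 + 45 = 166; q' = 783.5 − 3.5·121 = 360.
Government outlay = subsidy × quantity = 45 × 360 = 16200.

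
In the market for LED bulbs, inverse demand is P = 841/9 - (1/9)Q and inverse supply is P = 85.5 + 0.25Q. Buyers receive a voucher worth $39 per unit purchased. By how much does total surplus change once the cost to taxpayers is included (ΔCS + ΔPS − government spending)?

Net change in total surplus = -$2106

Pre-subsidy: 841/9 - (1/9)Q = 85.5 + 0.25Q gives Q* = 22 and P* = 91.
With the rebate, buyers effectively pay Pb = Ps − 39, where Ps is the price sellers receive.
On the curves, Pb = 841/9 - (1/9)Q and Ps = 85.5 + 0.25Q; the wedge Ps − Pb = 39 gives 85.5 + 0.25Q − (841/9 - (1/9)Q) = 39, so Q' = 130.
Then Pb = 841/9 − (1/9)·130 = 79 and Ps = 85.5 + 0.25·130 = 118.
ΔCS = ½(22 + 130)(91 − 79) = 912; ΔPS = ½(22 + 130)(118 − 91) = 2052.
Government spending = 39 × 130 = 5070.
Net change = 912 + 2052 − 5070 = -2106. The loss equals the DWL triangle ½·39·108.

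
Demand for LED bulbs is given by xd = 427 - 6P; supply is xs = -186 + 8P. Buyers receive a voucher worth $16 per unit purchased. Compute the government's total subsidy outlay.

Government cost = 24544/7

Pre-subsidy: 427 - 6P = -186 + 8P gives P* = 613/14, x* = 1150/7.
With the rebate, buyers effectively pay Pb = Ps − 16, where Ps is the price sellers receive.
Demand in terms of Ps becomes xd = 427 − 6(Ps − 16) = 523 - 6Ps. Setting this equal to supply: 523 - 6Ps = -186 + 8Ps, so Ps = 709/14.
Buyers pay Pb = 709/14 − 16 = 485/14; x' = -186 + 8·(709/14) = 1534/7.
Government outlay = subsidy × quantity = 16 × 1534/7 = 24544/7.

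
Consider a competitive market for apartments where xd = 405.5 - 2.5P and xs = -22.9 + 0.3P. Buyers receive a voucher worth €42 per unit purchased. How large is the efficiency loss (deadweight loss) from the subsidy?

Deadweight loss = €236.25

Pre-subsidy: 405.5 - 2.5P = -22.9 + 0.3P gives P* = 153, x* = 23.
With the rebate, buyers effectively pay Pb = Ps − 42, where Ps is the price sellers receive.
Demand in terms of Ps becomes xd = 405.5 − 2.5(Ps − 42) = 510.5 - 2.5Ps. Setting this equal to supply: 510.5 - 2.5Ps = -22.9 + 0.3Ps, so Ps = 190.5.
Buyers pay Pb = 190.5 − 42 = 148.5; x' = -22.9 + 0.3·190.5 = 34.25.
The subsidy expands output by 34.25 − 23 = 11.25 past the efficient level; on those units the gap between marginal cost and willingness to pay runs from 0 up to 42.
DWL = ½ × 42 × 11.25 = 236.25.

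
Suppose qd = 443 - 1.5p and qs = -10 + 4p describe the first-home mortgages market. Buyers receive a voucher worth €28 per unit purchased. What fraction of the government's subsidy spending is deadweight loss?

DWL / government spending = 12/275

Pre-subsidy: 443 - 1.5p = -10 + 4p gives p* = 906/11, q* = 3514/11.
With the rebate, buyers effectively pay pb = ps − 28, where ps is the price sellers receive.
Demand in terms of ps becomes qd = 443 − 1.5(ps − 28) = 485 - 1.5ps. Setting this equal to supply: 485 - 1.5ps = -10 + 4ps, so ps = 90.
Buyers pay pb = 90 − 28 = 62; q' = -10 + 4·90 = 350.
ΔCS = ½(3514/11 + 350)(906/11 − 62) = 824768/121; ΔPS = ½(3514/11 + 350)(90 − 906/11) = 309288/121.
Government spending = 28 × 350 = 9800.
DWL = ½ × 28 × (350 − 3514/11) = 4704/11; fraction = (4704/11) / 9800 = 12/275.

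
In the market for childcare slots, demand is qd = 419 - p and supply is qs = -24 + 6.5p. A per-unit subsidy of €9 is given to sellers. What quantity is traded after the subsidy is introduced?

q' = 5516/15

Pre-subsidy: 419 - p = -24 + 6.5p gives p* = 886/15, q* = 5399/15.
With the subsidy, sellers receive ps = pb + 9 for each unit, where pb is the price buyers pay.
Supply in terms of pb becomes qs = -24 + 6.5(pb + 9) = 34.5 + 6.5pb. Setting this equal to demand: 419 - pb = 34.5 + 6.5pb, so pb = 769/15.
Sellers receive ps = 769/15 + 9 = 904/15; q' = 419 − 1·(769/15) = 5516/15.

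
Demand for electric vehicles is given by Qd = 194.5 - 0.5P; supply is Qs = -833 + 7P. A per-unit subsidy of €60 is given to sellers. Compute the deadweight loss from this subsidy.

Deadweight loss = €840

Pre-subsidy: 194.5 - 0.5P = -833 + 7P gives P* = 137, Q* = 126.
With the subsidy, sellers receive Ps = Pb + 60 for each unit, where Pb is the price buyers pay.
Supply in terms of Pb becomes Qs = -833 + 7(Pb + 60) = -413 + 7Pb. Setting this equal to demand: 194.5 - 0.5Pb = -413 + 7Pb, so Pb = 81.
Sellers receive Ps = 81 + 60 = 141; Q' = 194.5 − 0.5·81 = 154.
The subsidy expands output by 154 − 126 = 28 past the efficient level; on those units the gap between marginal cost and willingness to pay runs from 0 up to 60.
DWL = ½ × 60 × 28 = 840.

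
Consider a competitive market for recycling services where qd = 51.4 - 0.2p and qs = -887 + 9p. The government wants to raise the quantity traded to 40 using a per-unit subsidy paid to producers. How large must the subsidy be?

Required subsidy s = 46 per unit

At q = 40, invert demand for the buyer price: pb = (51.4 − 40)/0.2 = 57; invert supply for the seller price: ps = (40 − (-887))/9 = 103.
The subsidy must fill the gap: s = ps − pb = 103 − 57 = 46.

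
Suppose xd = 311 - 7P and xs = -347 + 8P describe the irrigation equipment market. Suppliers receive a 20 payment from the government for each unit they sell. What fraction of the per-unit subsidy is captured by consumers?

Consumer share = 8/15

Pre-subsidy: 311 - 7P = -347 + 8P gives P* = 658/15, x* = 59/15.
With the subsidy, sellers receive Ps = Pb + 20 for each unit, where Pb is the price buyers pay.
Supply in terms of Pb becomes xs = -347 + 8(Pb + 20) = -187 + 8Pb. Setting this equal to demand: 311 - 7Pb = -187 + 8Pb, so Pb = 33.2.
Sellers receive Ps = 33.2 + 20 = 53.2; x' = 311 − 7·33.2 = 78.6.
Buyers' price falls by P* − Pb = 658/15 − 33.2 = 32/3; sellers' price rises by Ps − P* = 53.2 − 658/15 = 28/3.
So consumers capture (32/3)/20 = 8/15 of each unit of subsidy.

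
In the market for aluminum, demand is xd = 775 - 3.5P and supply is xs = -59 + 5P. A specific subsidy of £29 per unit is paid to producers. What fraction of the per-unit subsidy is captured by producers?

Producer share = 7/17

Pre-subsidy: 775 - 3.5P = -59 + 5P gives P* = 1668/17, x* = 7337/17.
With the subsidy, sellers receive Ps = Pb + 29 for each unit, where Pb is the price buyers pay.
Supply in terms of Pb becomes xs = -59 + 5(Pb + 29) = 86 + 5Pb. Setting this equal to demand: 775 - 3.5Pb = 86 + 5Pb, so Pb = 1378/17.
Sellers receive Ps = 1378/17 + 29 = 1871/17; x' = 775 − 3.5·(1378/17) = 8352/17.
Buyers' price falls by P* − Pb = 1668/17 − 1378/17 = 290/17; sellers' price rises by Ps − P* = 1871/17 − 1668/17 = 203/17.
So producers capture (203/17)/29 = 7/17 of each unit of subsidy.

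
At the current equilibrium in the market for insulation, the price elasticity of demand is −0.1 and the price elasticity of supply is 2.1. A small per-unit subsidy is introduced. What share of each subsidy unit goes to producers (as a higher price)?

Producer share = 1/22

For a small subsidy around the equilibrium, the benefit split depends on the relative slopes, which at a point are proportional to the elasticities.
Buyer share = εs/(εs + |εd|) = 2.1/(2.1 + 0.1) = 21/22; seller share = |εd|/(εs + |εd|) = 1/22.
So producers capture 1/22 of the subsidy.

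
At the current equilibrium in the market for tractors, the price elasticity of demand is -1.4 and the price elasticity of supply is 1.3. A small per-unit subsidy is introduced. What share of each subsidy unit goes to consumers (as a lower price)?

For a small subsidy around the equilibrium, the benefit split depends on the relative slopes, which at a point are proportional to the elasticities.
Buyer share = εs/(εs + |εd|) = 1.3/(1.3 + 1.4) = 13/27; seller share = |εd|/(εs + |εd|) = 14/27.

Consumer share = 13/27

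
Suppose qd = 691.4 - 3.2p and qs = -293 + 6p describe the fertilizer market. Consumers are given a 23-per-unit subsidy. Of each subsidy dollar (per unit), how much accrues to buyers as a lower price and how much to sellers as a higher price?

Pre-subsidy: 691.4 - 3.2p = -293 + 6p gives p* = 107, q* = 349.
With the rebate, buyers effectively pay pb = ps − 23, where ps is the price sellers receive.
Demand in terms of ps becomes qd = 691.4 − 3.2(ps − 23) = 765 - 3.2ps. Setting this equal to supply: 765 - 3.2ps = -293 + 6ps, so ps = 115.
Buyers pay pb = 115 − 23 = 92; q' = -293 + 6·115 = 397.
Buyers' price falls by p* − pb = 107 − 92 = 15; sellers' price rises by ps − p* = 115 − 107 = 8.

Buyers gain 15 per unit; sellers gain 8 per unit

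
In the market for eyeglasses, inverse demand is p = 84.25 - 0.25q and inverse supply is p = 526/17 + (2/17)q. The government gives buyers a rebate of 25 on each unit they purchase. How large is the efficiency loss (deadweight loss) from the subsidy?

Pre-subsidy: 84.25 - 0.25q = 526/17 + (2/17)q gives q* = 145 and p* = 48.
With the rebate, buyers effectively pay pb = ps − 25, where ps is the price sellers receive.
On the curves, pb = 84.25 - 0.25q and ps = 526/17 + (2/17)q; the wedge ps − pb = 25 gives 526/17 + (2/17)q − (84.25 - 0.25q) = 25, so q' = 213.
Then pb = 84.25 − 0.25·213 = 31 and ps = 526/17 + (2/17)·213 = 56.
The subsidy expands output by 213 − 145 = 68 past the efficient level; on those units the gap between marginal cost and willingness to pay runs from 0 up to 25.
DWL = ½ × 25 × 68 = 850.

Deadweight loss = 850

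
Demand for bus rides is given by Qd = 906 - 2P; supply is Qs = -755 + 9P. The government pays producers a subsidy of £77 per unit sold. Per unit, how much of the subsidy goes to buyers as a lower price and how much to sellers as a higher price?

Pre-subsidy: 906 - 2P = -755 + 9P gives P* = 151, Q* = 604.
With the subsidy, sellers receive Ps = Pb + 77 for each unit, where Pb is the price buyers pay.
Supply in terms of Pb becomes Qs = -755 + 9(Pb + 77) = -62 + 9Pb. Setting this equal to demand: 906 - 2Pb = -62 + 9Pb, so Pb = 88.
Sellers receive Ps = 88 + 77 = 165; Q' = 906 − 2·88 = 730.
Buyers' price falls by P* − Pb = 151 − 88 = 63; sellers' price rises by Ps − P* = 165 − 151 = 14.

Buyers gain £63 per unit; sellers gain £14 per unit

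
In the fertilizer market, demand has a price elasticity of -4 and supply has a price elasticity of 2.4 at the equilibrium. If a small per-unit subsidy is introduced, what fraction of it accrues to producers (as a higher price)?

Producer share = 0.625

For a small subsidy around the equilibrium, the benefit split depends on the relative slopes, which at a point are proportional to the elasticities.
Buyer share = εs/(εs + |εd|) = 2.4/(2.4 + 4) = 0.375; seller share = |εd|/(εs + |εd|) = 0.625.
So producers capture 0.625 of the subsidy.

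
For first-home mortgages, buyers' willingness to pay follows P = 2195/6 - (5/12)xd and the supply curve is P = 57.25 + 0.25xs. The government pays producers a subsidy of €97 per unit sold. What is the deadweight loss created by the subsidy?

Pre-subsidy: 2195/6 - (5/12)x = 57.25 + 0.25x gives x* = 462.875 and P* = 172.96875.
With the subsidy, sellers receive Ps = Pb + 97 for each unit, where Pb is the price buyers pay.
On the curves, Pb = 2195/6 - (5/12)x and Ps = 57.25 + 0.25x; the wedge Ps − Pb = 97 gives 57.25 + 0.25x − (2195/6 - (5/12)x) = 97, so x' = 608.375.
Then Pb = 2195/6 − (5/12)·608.375 = 112.34375 and Ps = 57.25 + 0.25·608.375 = 209.34375.
The subsidy expands output by 608.375 − 462.875 = 145.5 past the efficient level; on those units the gap between marginal cost and willingness to pay runs from 0 up to 97.
DWL = ½ × 97 × 145.5 = 7056.75.

Deadweight loss = €7056.75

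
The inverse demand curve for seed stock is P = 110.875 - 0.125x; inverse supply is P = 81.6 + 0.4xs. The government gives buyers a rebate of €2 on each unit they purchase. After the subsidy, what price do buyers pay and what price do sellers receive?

Buyers pay 724/7; sellers receive 738/7

Pre-subsidy: 110.875 - 0.125x = 81.6 + 0.4x gives x* = 1171/21 and P* = 2182/21.
With the rebate, buyers effectively pay Pb = Ps − 2, where Ps is the price sellers receive.
On the curves, Pb = 110.875 - 0.125x and Ps = 81.6 + 0.4x; the wedge Ps − Pb = 2 gives 81.6 + 0.4x − (110.875 - 0.125x) = 2, so x' = 417/7.
Then Pb = 110.875 − 0.125·(417/7) = 724/7 and Ps = 81.6 + 0.4·(417/7) = 738/7.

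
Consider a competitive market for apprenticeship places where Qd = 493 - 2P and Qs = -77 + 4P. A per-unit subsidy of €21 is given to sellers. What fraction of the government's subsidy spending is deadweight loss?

Pre-subsidy: 493 - 2P = -77 + 4P gives P* = 95, Q* = 303.
With the subsidy, sellers receive Ps = Pb + 21 for each unit, where Pb is the price buyers pay.
Supply in terms of Pb becomes Qs = -77 + 4(Pb + 21) = 7 + 4Pb. Setting this equal to demand: 493 - 2Pb = 7 + 4Pb, so Pb = 81.
Sellers receive Ps = 81 + 21 = 102; Q' = 493 − 2·81 = 331.
ΔCS = ½(303 + 331)(95 − 81) = 4438; ΔPS = ½(303 + 331)(102 − 95) = 2219.
Government spending = 21 × 331 = 6951.
DWL = ½ × 21 × (331 − 303) = 294; fraction = 294 / 6951 = 14/331.

DWL / government spending = 14/331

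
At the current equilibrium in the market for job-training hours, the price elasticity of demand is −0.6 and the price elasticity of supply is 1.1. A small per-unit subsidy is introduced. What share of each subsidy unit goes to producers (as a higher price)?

For a small subsidy around the equilibrium, the benefit split depends on the relative slopes, which at a point are proportional to the elasticities.
Buyer share = εs/(εs + |εd|) = 1.1/(1.1 + 0.6) = 11/17; seller share = |εd|/(εs + |εd|) = 6/17.
So producers capture 6/17 of the subsidy.

Producer share = 6/17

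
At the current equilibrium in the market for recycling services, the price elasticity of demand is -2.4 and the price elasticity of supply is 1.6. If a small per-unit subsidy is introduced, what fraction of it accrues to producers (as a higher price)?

Producer share = 0.6

For a small subsidy around the equilibrium, the benefit split depends on the relative slopes, which at a point are proportional to the elasticities.
Buyer share = εs/(εs + |εd|) = 1.6/(1.6 + 2.4) = 0.4; seller share = |εd|/(εs + |εd|) = 0.6.
So producers capture 0.6 of the subsidy.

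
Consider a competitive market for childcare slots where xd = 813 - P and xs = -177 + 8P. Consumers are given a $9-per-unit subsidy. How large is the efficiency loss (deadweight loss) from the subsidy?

Pre-subsidy: 813 - P = -177 + 8P gives P* = 110, x* = 703.
With the rebate, buyers effectively pay Pb = Ps − 9, where Ps is the price sellers receive.
Demand in terms of Ps becomes xd = 813 − 1(Ps − 9) = 822 - Ps. Setting this equal to supply: 822 - Ps = -177 + 8Ps, so Ps = 111.
Buyers pay Pb = 111 − 9 = 102; x' = -177 + 8·111 = 711.
The subsidy expands output by 711 − 703 = 8 past the efficient level; on those units the gap between marginal cost and willingness to pay runs from 0 up to 9.
DWL = ½ × 9 × 8 = 36.

Deadweight loss = $36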